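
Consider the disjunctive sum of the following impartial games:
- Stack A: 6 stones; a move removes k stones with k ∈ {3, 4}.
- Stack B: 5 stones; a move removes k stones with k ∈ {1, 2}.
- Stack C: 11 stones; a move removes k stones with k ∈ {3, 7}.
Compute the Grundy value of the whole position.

0

Build the Grundy sequence for stack A with g(k) = mex{g(k−s) : s ∈ {3, 4}, s ≤ k}:
k:     0  1  2  3  4  5  6
g(k):  0  0  0  1  1  1  2
So g(6) = 2.
For stack B, compute g(0), g(1), … with moves {1, 2}:
k:     0  1  2  3  4  5
g(k):  0  1  2  0  1  2
So g(5) = 2.
For stack C, compute g(0), g(1), … with moves {3, 7}:
k:     0  1  2  3  4  5  6  7  8  9 10 11
g(k):  0  0  0  1  1  1  0  2  2  1  0  0
So g(11) = 0.
By the Sprague-Grundy theorem, the Grundy value of a sum of independent games is the XOR of the component values.
Combined value = 2 ⊕ 2 ⊕ 0 = 0.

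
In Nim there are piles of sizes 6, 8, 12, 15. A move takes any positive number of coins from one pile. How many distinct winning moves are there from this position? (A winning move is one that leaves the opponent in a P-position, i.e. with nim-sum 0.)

Nim-sum: 6 ^ 8 ^ 12 ^ 15 = 13.
The overall nim-sum is X = 13. A pile of size p has a winning move iff p XOR X < p (reduce it to p XOR X).
  6: 6 XOR 13 = 11 ≥ 6 — no move.
  8: 8 XOR 13 = 5 < 8 — winning move (to 5).
  12: 12 XOR 13 = 1 < 12 — winning move (to 1).
  15: 15 XOR 13 = 2 < 15 — winning move (to 2).
That gives 3 winning moves.

3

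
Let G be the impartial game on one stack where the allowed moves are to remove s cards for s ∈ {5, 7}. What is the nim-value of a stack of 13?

0

Grundy values for subtraction set {5, 7}:
k:     0  1  2  3  4  5  6  7  8  9 10 11 12 13
g(k):  0  0  0  0  0  1  1  1  1  1  2  2  0  0
So g(13) = 0.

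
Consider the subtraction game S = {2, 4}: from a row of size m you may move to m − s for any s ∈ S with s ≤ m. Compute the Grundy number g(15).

Compute g(0), g(1), … for moves {2, 4}:
k:     0  1  2  3  4  5  6  7  8  9 10 11 12 13 14 15
g(k):  0  0  1  1  2  2  0  0  1  1  2  2  0  0  1  1
So g(15) = 1.

1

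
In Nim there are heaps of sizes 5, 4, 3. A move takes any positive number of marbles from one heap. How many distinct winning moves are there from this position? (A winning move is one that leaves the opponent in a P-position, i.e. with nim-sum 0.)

1

Nim-sum: 5 ^ 4 ^ 3 = 2.
The overall nim-sum is X = 2. A heap of size p has a winning move iff p XOR X < p (reduce it to p XOR X).
  5: 5 XOR 2 = 7 ≥ 5 — no move.
  4: 4 XOR 2 = 6 ≥ 4 — no move.
  3: 3 XOR 2 = 1 < 3 — winning move (to 1).
That gives 1 winning move.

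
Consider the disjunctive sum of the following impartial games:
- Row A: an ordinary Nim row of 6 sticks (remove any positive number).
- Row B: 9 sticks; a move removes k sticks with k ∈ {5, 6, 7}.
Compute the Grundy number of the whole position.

7

Row A is a plain Nim row of size 6, so its Grundy value is 6.
Build the Grundy sequence for row B with g(k) = mex{g(k−s) : s ∈ {5, 6, 7}, s ≤ k}:
g(0) = mex{} = 0
g(1) = mex{} = 0
g(2) = mex{} = 0
g(3) = mex{} = 0
g(4) = mex{} = 0
g(5) = mex{0} = 1
g(6) = mex{0} = 1
g(7) = mex{0} = 1
g(8) = mex{0} = 1
g(9) = mex{0} = 1
So g(9) = 1.
By the Sprague-Grundy theorem, the Grundy value of a sum of independent games is the XOR of the component values.
Combined value = 6 XOR 1 = 7.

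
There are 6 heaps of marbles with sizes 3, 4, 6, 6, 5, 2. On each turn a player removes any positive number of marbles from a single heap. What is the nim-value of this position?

Compute the nim-sum pairwise:
3 XOR 4 = 7
7 XOR 6 = 1
1 XOR 6 = 7
7 XOR 5 = 2
2 XOR 2 = 0

0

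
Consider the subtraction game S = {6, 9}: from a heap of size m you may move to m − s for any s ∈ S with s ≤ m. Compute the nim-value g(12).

2

Grundy values for subtraction set {6, 9}:
k:     0  1  2  3  4  5  6  7  8  9 10 11 12
g(k):  0  0  0  0  0  0  1  1  1  1  1  1  2
So g(12) = 2.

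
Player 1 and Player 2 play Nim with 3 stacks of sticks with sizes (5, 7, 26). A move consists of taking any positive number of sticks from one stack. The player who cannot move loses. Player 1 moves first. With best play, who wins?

Player 1 wins

Write each in binary and XOR column by column:
  00101  (5)
  00111  (7)
  11010  (26)
  -----
  11000  (24)
The nim-sum is 24 ≠ 0, so this is an N-position: the player to move can win; Player 1 has a winning move.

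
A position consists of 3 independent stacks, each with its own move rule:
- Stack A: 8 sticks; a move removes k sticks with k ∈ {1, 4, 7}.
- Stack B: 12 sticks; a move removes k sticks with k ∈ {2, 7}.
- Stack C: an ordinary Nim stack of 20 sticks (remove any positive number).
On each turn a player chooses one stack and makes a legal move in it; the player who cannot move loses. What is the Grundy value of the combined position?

21

For stack A, compute g(0), g(1), … with moves {1, 4, 7}:
k:     0  1  2  3  4  5  6  7  8
g(k):  0  1  0  1  2  0  1  2  0
So g(8) = 0.
Grundy values for stack B (subtraction set {2, 7}):
k:     0  1  2  3  4  5  6  7  8  9 10 11 12
g(k):  0  0  1  1  0  0  1  1  2  0  0  1  1
So g(12) = 1.
Stack C is a plain Nim stack of size 20, so its Grundy value is 20.
By the Sprague-Grundy theorem, the Grundy value of a sum of independent games is the XOR of the component values.
Combined value = 0 XOR 1 XOR 20 = 21.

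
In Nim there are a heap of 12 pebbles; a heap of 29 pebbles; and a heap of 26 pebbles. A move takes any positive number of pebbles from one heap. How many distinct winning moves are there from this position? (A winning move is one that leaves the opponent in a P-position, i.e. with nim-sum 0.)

3

Bitwise XOR of the heap sizes:
  01100  (12)
  11101  (29)
  11010  (26)
  -----
  01011  (11)
The overall nim-sum is X = 11. A heap of size p has a winning move iff p XOR X < p (reduce it to p XOR X).
  12: 12 XOR 11 = 7 < 12 — winning move (to 7).
  29: 29 XOR 11 = 22 < 29 — winning move (to 22).
  26: 26 XOR 11 = 17 < 26 — winning move (to 17).
That gives 3 winning moves.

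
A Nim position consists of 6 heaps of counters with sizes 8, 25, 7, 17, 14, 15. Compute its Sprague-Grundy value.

6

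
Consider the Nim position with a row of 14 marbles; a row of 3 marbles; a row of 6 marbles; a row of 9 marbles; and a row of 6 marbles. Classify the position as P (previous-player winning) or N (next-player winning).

N-position

Bitwise XOR of the heap sizes:
  1110  (14)
  0011  (3)
  0110  (6)
  1001  (9)
  0110  (6)
  ----
  0100  (4)
The nim-sum is 4 ≠ 0, so this is an N-position: the player to move can win.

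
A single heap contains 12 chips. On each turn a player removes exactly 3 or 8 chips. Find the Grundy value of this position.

0

Build the Grundy sequence with g(k) = mex{g(k−s) : s ∈ {3, 8}, s ≤ k}:
k:     0  1  2  3  4  5  6  7  8  9 10 11 12
g(k):  0  0  0  1  1  1  0  0  2  1  1  0  0
So g(12) = 0.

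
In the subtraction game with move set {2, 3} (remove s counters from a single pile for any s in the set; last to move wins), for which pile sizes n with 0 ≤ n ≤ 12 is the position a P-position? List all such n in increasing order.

0, 1, 5, 6, 10, 11

Build the Grundy sequence with g(k) = mex{g(k−s) : s ∈ {2, 3}, s ≤ k}:
g(0) = mex{} = 0
g(1) = mex{} = 0
g(2) = mex{0} = 1
g(3) = mex{0} = 1
g(4) = mex{0,1} = 2
g(5) = mex{1} = 0
g(6) = mex{1,2} = 0
g(7) = mex{0,2} = 1
g(8) = mex{0} = 1
g(9) = mex{0,1} = 2
g(10) = mex{1} = 0
g(11) = mex{1,2} = 0
g(12) = mex{0,2} = 1
The P-positions (g = 0) in 0..12 are 0, 1, 5, 6, 10, 11.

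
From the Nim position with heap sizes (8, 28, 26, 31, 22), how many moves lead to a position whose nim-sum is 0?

3

Compute the nim-sum pairwise:
8 ⊕ 28 = 20
20 ⊕ 26 = 14
14 ⊕ 31 = 17
17 ⊕ 22 = 7
The overall nim-sum is X = 7. A heap of size p has a winning move iff p XOR X < p (reduce it to p XOR X).
  8: 8 XOR 7 = 15 ≥ 8 — no move.
  28: 28 XOR 7 = 27 < 28 — winning move (to 27).
  26: 26 XOR 7 = 29 ≥ 26 — no move.
  31: 31 XOR 7 = 24 < 31 — winning move (to 24).
  22: 22 XOR 7 = 17 < 22 — winning move (to 17).
That gives 3 winning moves.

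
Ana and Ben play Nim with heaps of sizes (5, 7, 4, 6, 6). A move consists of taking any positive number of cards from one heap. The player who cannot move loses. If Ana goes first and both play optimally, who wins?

Nim-sum: 5 ⊕ 7 ⊕ 4 ⊕ 6 ⊕ 6 = 6.
The nim-sum is 6 ≠ 0, so this is an N-position: the player to move can win; Ana has a winning move.

Ana wins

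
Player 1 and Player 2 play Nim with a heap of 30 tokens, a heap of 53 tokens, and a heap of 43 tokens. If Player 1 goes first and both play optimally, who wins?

Nim-sum: 30 ^ 53 ^ 43 = 0.
The nim-sum is 0, so this is a P-position: the player to move is in a losing position under optimal play; Player 1 is about to move from it and so loses — Player 2 wins.

Player 2 wins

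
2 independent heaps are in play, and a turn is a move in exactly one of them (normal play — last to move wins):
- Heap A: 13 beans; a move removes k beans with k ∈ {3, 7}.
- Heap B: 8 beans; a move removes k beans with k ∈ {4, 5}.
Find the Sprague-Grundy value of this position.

Grundy values for heap A (subtraction set {3, 7}):
g(0) = mex{} = 0
g(1) = mex{} = 0
g(2) = mex{} = 0
g(3) = mex{0} = 1
g(4) = mex{0} = 1
g(5) = mex{0} = 1
g(6) = mex{1} = 0
g(7) = mex{0,1} = 2
g(8) = mex{0,1} = 2
g(9) = mex{0} = 1
g(10) = mex{1,2} = 0
g(11) = mex{1,2} = 0
g(12) = mex{1} = 0
g(13) = mex{0} = 1
So g(13) = 1.
For heap B, compute g(0), g(1), … with moves {4, 5}:
g(0) = mex{} = 0
g(1) = mex{} = 0
g(2) = mex{} = 0
g(3) = mex{} = 0
g(4) = mex{0} = 1
g(5) = mex{0} = 1
g(6) = mex{0} = 1
g(7) = mex{0} = 1
g(8) = mex{0,1} = 2
So g(8) = 2.
The value of a disjunctive sum is the nim-sum of the parts.
Combined value = 1 ⊕ 2 = 3.

3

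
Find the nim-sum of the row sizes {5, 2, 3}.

4

Compute the nim-sum pairwise:
5 ⊕ 2 = 7
7 ⊕ 3 = 4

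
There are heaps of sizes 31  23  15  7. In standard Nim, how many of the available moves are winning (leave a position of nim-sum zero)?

0

Compute the nim-sum pairwise:
31 ⊕ 23 = 8
8 ⊕ 15 = 7
7 ⊕ 7 = 0
The nim-sum is already 0, so every move leaves a nonzero nim-sum — there are no winning moves.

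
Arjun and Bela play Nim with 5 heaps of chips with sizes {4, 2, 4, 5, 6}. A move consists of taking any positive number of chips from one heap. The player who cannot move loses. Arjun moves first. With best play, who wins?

Arjun wins

Nim-sum: 4 ⊕ 2 ⊕ 4 ⊕ 5 ⊕ 6 = 1.
The nim-sum is 1 ≠ 0, so this is an N-position: the player to move can win; Arjun has a winning move.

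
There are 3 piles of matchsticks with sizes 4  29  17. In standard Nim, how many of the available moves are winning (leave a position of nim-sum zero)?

In binary:
  00100  (4)
  11101  (29)
  10001  (17)
  -----
  01000  (8)
The overall nim-sum is X = 8. A pile of size p has a winning move iff p XOR X < p (reduce it to p XOR X).
  4: 4 XOR 8 = 12 ≥ 4 — no move.
  29: 29 XOR 8 = 21 < 29 — winning move (to 21).
  17: 17 XOR 8 = 25 ≥ 17 — no move.
That gives 1 winning move.

1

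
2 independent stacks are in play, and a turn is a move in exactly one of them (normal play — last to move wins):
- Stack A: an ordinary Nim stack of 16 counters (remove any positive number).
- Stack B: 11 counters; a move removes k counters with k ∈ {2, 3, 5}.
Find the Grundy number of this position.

18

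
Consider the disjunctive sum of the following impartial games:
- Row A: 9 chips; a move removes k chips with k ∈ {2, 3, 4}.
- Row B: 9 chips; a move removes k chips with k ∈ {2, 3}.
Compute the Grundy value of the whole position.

Grundy values for row A (subtraction set {2, 3, 4}):
g(0) = mex{} = 0
g(1) = mex{} = 0
g(2) = mex{0} = 1
g(3) = mex{0} = 1
g(4) = mex{0,1} = 2
g(5) = mex{0,1} = 2
g(6) = mex{1,2} = 0
g(7) = mex{1,2} = 0
g(8) = mex{0,2} = 1
g(9) = mex{0,2} = 1
So g(9) = 1.
Build the Grundy sequence for row B with g(k) = mex{g(k−s) : s ∈ {2, 3}, s ≤ k}:
k:     0  1  2  3  4  5  6  7  8  9
g(k):  0  0  1  1  2  0  0  1  1  2
So g(9) = 2.
By the Sprague-Grundy theorem, the Grundy value of a sum of independent games is the XOR of the component values.
Combined value = 1 ⊕ 2 = 3.

3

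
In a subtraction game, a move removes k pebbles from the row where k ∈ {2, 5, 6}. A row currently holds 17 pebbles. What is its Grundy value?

1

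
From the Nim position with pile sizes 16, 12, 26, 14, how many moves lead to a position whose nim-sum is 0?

3

Compute the nim-sum pairwise:
16 XOR 12 = 28
28 XOR 26 = 6
6 XOR 14 = 8
The overall nim-sum is X = 8. A pile of size p has a winning move iff p XOR X < p (reduce it to p XOR X).
  16: 16 XOR 8 = 24 ≥ 16 — no move.
  12: 12 XOR 8 = 4 < 12 — winning move (to 4).
  26: 26 XOR 8 = 18 < 26 — winning move (to 18).
  14: 14 XOR 8 = 6 < 14 — winning move (to 6).
That gives 3 winning moves.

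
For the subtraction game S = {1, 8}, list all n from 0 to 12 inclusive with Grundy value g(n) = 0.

0, 2, 4, 6, 9, 11

Grundy values for subtraction set {1, 8}:
g(0) = mex{} = 0
g(1) = mex{0} = 1
g(2) = mex{1} = 0
g(3) = mex{0} = 1
g(4) = mex{1} = 0
g(5) = mex{0} = 1
g(6) = mex{1} = 0
g(7) = mex{0} = 1
g(8) = mex{0,1} = 2
g(9) = mex{1,2} = 0
g(10) = mex{0} = 1
g(11) = mex{1} = 0
g(12) = mex{0} = 1
The P-positions (g = 0) in 0..12 are 0, 2, 4, 6, 9, 11.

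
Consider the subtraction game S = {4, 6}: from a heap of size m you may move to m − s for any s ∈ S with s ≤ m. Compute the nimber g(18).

2

Compute g(0), g(1), … for moves {4, 6}:
k:     0  1  2  3  4  5  6  7  8  9 10 11 12 13 14 15 16 17 18
g(k):  0  0  0  0  1  1  1  1  2  2  0  0  0  0  1  1  1  1  2
So g(18) = 2.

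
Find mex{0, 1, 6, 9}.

The values 0, 1 are all present; 2 is the first non-negative integer missing from the set.

2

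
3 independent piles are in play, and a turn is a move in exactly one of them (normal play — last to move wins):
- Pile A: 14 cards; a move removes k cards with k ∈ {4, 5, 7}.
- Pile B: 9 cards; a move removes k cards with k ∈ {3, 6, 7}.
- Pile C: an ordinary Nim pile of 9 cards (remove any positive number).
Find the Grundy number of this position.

Build the Grundy sequence for pile A with g(k) = mex{g(k−s) : s ∈ {4, 5, 7}, s ≤ k}:
k:     0  1  2  3  4  5  6  7  8  9 10 11 12 13 14
g(k):  0  0  0  0  1  1  1  1  2  2  2  0  0  0  0
So g(14) = 0.
Grundy values for pile B (subtraction set {3, 6, 7}):
g(0) = mex{} = 0
g(1) = mex{} = 0
g(2) = mex{} = 0
g(3) = mex{0} = 1
g(4) = mex{0} = 1
g(5) = mex{0} = 1
g(6) = mex{0,1} = 2
g(7) = mex{0,1} = 2
g(8) = mex{0,1} = 2
g(9) = mex{0,1,2} = 3
So g(9) = 3.
Pile C is a plain Nim pile of size 9, so its Grundy value is 9.
The value of a disjunctive sum is the nim-sum of the parts.
Combined value = 0 ⊕ 3 ⊕ 9 = 10.

10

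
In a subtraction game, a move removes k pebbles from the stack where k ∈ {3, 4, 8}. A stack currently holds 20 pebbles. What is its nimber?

2

Compute g(0), g(1), … for moves {3, 4, 8}:
k:     0  1  2  3  4  5  6  7  8  9 10 11 12 13 14 15 16 17 18 19 20
g(k):  0  0  0  1  1  1  2  0  2  3  1  3  0  0  0  1  1  1  2  0  2
So g(20) = 2.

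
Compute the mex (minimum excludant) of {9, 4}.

0

0 is not in the set, so the mex is 0.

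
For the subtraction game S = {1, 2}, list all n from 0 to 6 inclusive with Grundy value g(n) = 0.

0, 3, 6

Grundy values for subtraction set {1, 2}:
k:     0  1  2  3  4  5  6
g(k):  0  1  2  0  1  2  0
The P-positions (g = 0) in 0..6 are 0, 3, 6.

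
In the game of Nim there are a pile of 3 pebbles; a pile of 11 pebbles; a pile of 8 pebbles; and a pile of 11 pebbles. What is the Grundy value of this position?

11

Compute the nim-sum pairwise:
3 ^ 11 = 8
8 ^ 8 = 0
0 ^ 11 = 11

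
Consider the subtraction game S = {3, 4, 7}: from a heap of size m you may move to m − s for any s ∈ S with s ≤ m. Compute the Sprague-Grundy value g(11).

0

Build the Grundy sequence with g(k) = mex{g(k−s) : s ∈ {3, 4, 7}, s ≤ k}:
k:     0  1  2  3  4  5  6  7  8  9 10 11
g(k):  0  0  0  1  1  1  2  2  2  3  0  0
So g(11) = 0.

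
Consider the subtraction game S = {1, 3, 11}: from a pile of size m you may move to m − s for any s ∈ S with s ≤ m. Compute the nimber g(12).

0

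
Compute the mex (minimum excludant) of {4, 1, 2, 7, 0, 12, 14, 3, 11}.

5

The values 0, 1, 2, 3, 4 are all present; 5 is the first non-negative integer missing from the set.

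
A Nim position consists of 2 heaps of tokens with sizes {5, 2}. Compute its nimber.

Compute the nim-sum pairwise:
5 XOR 2 = 7

7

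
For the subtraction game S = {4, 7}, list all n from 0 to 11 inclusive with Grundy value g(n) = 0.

0, 1, 2, 3, 11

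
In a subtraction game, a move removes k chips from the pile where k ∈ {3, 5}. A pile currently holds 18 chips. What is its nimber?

0

Compute g(0), g(1), … for moves {3, 5}:
k:     0  1  2  3  4  5  6  7  8  9 10 11 12 13 14 15 16 17 18
g(k):  0  0  0  1  1  1  2  2  0  0  0  1  1  1  2  2  0  0  0
So g(18) = 0.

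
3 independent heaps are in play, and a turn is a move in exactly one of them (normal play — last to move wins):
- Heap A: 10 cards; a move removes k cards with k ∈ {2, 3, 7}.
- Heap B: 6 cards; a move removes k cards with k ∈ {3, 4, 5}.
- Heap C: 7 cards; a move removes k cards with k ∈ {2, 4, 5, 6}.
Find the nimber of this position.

Build the Grundy sequence for heap A with g(k) = mex{g(k−s) : s ∈ {2, 3, 7}, s ≤ k}:
k:     0  1  2  3  4  5  6  7  8  9 10
g(k):  0  0  1  1  2  0  0  1  1  2  0
So g(10) = 0.
Build the Grundy sequence for heap B with g(k) = mex{g(k−s) : s ∈ {3, 4, 5}, s ≤ k}:
k:     0  1  2  3  4  5  6
g(k):  0  0  0  1  1  1  2
So g(6) = 2.
For heap C, compute g(0), g(1), … with moves {2, 4, 5, 6}:
k:     0  1  2  3  4  5  6  7
g(k):  0  0  1  1  2  2  3  3
So g(7) = 3.
By the Sprague-Grundy theorem, the Grundy value of a sum of independent games is the XOR of the component values.
Combined value = 0 ⊕ 2 ⊕ 3 = 1.

1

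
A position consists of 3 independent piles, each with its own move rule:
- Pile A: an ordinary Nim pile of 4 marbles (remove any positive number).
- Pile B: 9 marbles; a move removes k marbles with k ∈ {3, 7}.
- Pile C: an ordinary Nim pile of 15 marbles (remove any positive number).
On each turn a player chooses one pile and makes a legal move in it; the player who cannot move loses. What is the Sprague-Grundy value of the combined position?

10

Pile A is a plain Nim pile of size 4, so its Grundy value is 4.
Grundy values for pile B (subtraction set {3, 7}):
g(0) = mex{} = 0
g(1) = mex{} = 0
g(2) = mex{} = 0
g(3) = mex{0} = 1
g(4) = mex{0} = 1
g(5) = mex{0} = 1
g(6) = mex{1} = 0
g(7) = mex{0,1} = 2
g(8) = mex{0,1} = 2
g(9) = mex{0} = 1
So g(9) = 1.
Pile C is a plain Nim pile of size 15, so its Grundy value is 15.
By the Sprague-Grundy theorem, the Grundy value of a sum of independent games is the XOR of the component values.
Combined value = 4 XOR 1 XOR 15 = 10.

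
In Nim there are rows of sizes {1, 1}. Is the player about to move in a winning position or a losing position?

Losing position

Nim-sum: 1 ^ 1 = 0.
The nim-sum is 0, so this is a P-position: the player to move is in a losing position under optimal play.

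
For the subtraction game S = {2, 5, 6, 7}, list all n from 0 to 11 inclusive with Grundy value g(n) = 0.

0, 1, 4

Compute g(0), g(1), … for moves {2, 5, 6, 7}:
k:     0  1  2  3  4  5  6  7  8  9 10 11
g(k):  0  0  1  1  0  2  1  3  2  2  3  3
The P-positions (g = 0) in 0..11 are 0, 1, 4.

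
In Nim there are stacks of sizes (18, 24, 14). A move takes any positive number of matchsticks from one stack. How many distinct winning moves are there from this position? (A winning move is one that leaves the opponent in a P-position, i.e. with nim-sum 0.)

1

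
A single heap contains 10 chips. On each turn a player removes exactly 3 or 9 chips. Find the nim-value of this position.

1

Grundy values for subtraction set {3, 9}:
g(0) = mex{} = 0
g(1) = mex{} = 0
g(2) = mex{} = 0
g(3) = mex{0} = 1
g(4) = mex{0} = 1
g(5) = mex{0} = 1
g(6) = mex{1} = 0
g(7) = mex{1} = 0
g(8) = mex{1} = 0
g(9) = mex{0} = 1
g(10) = mex{0} = 1
So g(10) = 1.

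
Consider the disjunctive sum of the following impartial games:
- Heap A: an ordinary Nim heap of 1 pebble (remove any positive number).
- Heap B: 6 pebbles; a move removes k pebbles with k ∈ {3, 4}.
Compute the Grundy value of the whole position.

3

Heap A is a plain Nim heap of size 1, so its Grundy value is 1.
Grundy values for heap B (subtraction set {3, 4}):
k:     0  1  2  3  4  5  6
g(k):  0  0  0  1  1  1  2
So g(6) = 2.
The value of a disjunctive sum is the nim-sum of the parts.
Combined value = 1 XOR 2 = 3.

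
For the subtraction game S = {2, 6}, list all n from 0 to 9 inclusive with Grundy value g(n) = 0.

0, 1, 4, 5, 8, 9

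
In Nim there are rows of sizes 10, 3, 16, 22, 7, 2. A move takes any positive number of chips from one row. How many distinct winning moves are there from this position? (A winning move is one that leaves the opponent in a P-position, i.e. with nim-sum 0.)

1

Bitwise XOR of the heap sizes:
  01010  (10)
  00011  (3)
  10000  (16)
  10110  (22)
  00111  (7)
  00010  (2)
  -----
  01010  (10)
The overall nim-sum is X = 10. A row of size p has a winning move iff p XOR X < p (reduce it to p XOR X).
  10: 10 XOR 10 = 0 < 10 — winning move (to 0).
  3: 3 XOR 10 = 9 ≥ 3 — no move.
  16: 16 XOR 10 = 26 ≥ 16 — no move.
  22: 22 XOR 10 = 28 ≥ 22 — no move.
  7: 7 XOR 10 = 13 ≥ 7 — no move.
  2: 2 XOR 10 = 8 ≥ 2 — no move.
That gives 1 winning move.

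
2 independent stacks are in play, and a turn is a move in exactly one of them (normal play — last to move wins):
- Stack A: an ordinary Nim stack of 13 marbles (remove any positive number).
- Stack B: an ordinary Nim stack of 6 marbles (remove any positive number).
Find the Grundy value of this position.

Stack A is a plain Nim stack of size 13, so its Grundy value is 13.
Stack B is a plain Nim stack of size 6, so its Grundy value is 6.
The value of a disjunctive sum is the nim-sum of the parts.
Combined value = 13 XOR 6 = 11.

11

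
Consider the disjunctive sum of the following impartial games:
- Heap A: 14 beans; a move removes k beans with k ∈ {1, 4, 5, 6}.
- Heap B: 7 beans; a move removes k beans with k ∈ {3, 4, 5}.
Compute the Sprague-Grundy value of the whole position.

1

Build the Grundy sequence for heap A with g(k) = mex{g(k−s) : s ∈ {1, 4, 5, 6}, s ≤ k}:
k:     0  1  2  3  4  5  6  7  8  9 10 11 12 13 14
g(k):  0  1  0  1  2  3  2  3  4  0  1  0  1  2  3
So g(14) = 3.
For heap B, compute g(0), g(1), … with moves {3, 4, 5}:
k:     0  1  2  3  4  5  6  7
g(k):  0  0  0  1  1  1  2  2
So g(7) = 2.
The value of a disjunctive sum is the nim-sum of the parts.
Combined value = 3 XOR 2 = 1.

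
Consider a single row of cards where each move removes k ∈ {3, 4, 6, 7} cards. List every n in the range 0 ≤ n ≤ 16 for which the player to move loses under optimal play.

0, 1, 2, 10, 11, 12

Build the Grundy sequence with g(k) = mex{g(k−s) : s ∈ {3, 4, 6, 7}, s ≤ k}:
k:     0  1  2  3  4  5  6  7  8  9 10 11 12 13 14 15 16
g(k):  0  0  0  1  1  1  2  2  2  3  0  0  0  1  1  1  2
The P-positions (g = 0) in 0..16 are 0, 1, 2, 10, 11, 12.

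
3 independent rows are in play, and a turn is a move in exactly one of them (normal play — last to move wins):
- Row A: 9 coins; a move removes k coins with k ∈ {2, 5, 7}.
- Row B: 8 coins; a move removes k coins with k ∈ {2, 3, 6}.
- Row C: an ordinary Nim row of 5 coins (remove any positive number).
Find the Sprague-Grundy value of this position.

Build the Grundy sequence for row A with g(k) = mex{g(k−s) : s ∈ {2, 5, 7}, s ≤ k}:
g(0) = mex{} = 0
g(1) = mex{} = 0
g(2) = mex{0} = 1
g(3) = mex{0} = 1
g(4) = mex{1} = 0
g(5) = mex{0,1} = 2
g(6) = mex{0} = 1
g(7) = mex{0,1,2} = 3
g(8) = mex{0,1} = 2
g(9) = mex{0,1,3} = 2
So g(9) = 2.
Grundy values for row B (subtraction set {2, 3, 6}):
k:     0  1  2  3  4  5  6  7  8
g(k):  0  0  1  1  2  0  3  1  2
So g(8) = 2.
Row C is a plain Nim row of size 5, so its Grundy value is 5.
The value of a disjunctive sum is the nim-sum of the parts.
Combined value = 2 XOR 2 XOR 5 = 5.

5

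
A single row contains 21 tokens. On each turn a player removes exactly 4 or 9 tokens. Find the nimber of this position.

0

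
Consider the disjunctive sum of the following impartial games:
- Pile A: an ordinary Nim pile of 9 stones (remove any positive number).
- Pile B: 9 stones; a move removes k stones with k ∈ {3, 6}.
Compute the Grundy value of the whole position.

Pile A is a plain Nim pile of size 9, so its Grundy value is 9.
Grundy values for pile B (subtraction set {3, 6}):
g(0) = mex{} = 0
g(1) = mex{} = 0
g(2) = mex{} = 0
g(3) = mex{0} = 1
g(4) = mex{0} = 1
g(5) = mex{0} = 1
g(6) = mex{0,1} = 2
g(7) = mex{0,1} = 2
g(8) = mex{0,1} = 2
g(9) = mex{1,2} = 0
So g(9) = 0.
By the Sprague-Grundy theorem, the Grundy value of a sum of independent games is the XOR of the component values.
Combined value = 9 XOR 0 = 9.

9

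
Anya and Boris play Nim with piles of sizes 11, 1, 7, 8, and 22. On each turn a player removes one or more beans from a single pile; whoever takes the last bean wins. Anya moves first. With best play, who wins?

Anya wins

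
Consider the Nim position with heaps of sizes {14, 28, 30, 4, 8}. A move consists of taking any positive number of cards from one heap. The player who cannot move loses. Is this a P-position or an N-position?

P-position

Bitwise XOR of the heap sizes:
  01110  (14)
  11100  (28)
  11110  (30)
  00100  (4)
  01000  (8)
  -----
  00000  (0)
The nim-sum is 0, so this is a P-position: the player to move is in a losing position under optimal play.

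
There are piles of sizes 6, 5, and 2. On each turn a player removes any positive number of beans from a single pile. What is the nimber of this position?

Compute the nim-sum pairwise:
6 ^ 5 = 3
3 ^ 2 = 1

1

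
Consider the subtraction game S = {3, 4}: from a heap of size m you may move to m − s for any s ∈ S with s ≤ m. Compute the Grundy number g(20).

2

Grundy values for subtraction set {3, 4}:
k:     0  1  2  3  4  5  6  7  8  9 10 11 12 13 14 15 16 17 18 19 20
g(k):  0  0  0  1  1  1  2  0  0  0  1  1  1  2  0  0  0  1  1  1  2
So g(20) = 2.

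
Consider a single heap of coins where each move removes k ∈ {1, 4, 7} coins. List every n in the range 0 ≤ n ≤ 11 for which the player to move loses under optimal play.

Build the Grundy sequence with g(k) = mex{g(k−s) : s ∈ {1, 4, 7}, s ≤ k}:
g(0) = mex{} = 0
g(1) = mex{0} = 1
g(2) = mex{1} = 0
g(3) = mex{0} = 1
g(4) = mex{0,1} = 2
g(5) = mex{1,2} = 0
g(6) = mex{0} = 1
g(7) = mex{0,1} = 2
g(8) = mex{1,2} = 0
g(9) = mex{0} = 1
g(10) = mex{1} = 0
g(11) = mex{0,2} = 1
The P-positions (g = 0) in 0..11 are 0, 2, 5, 8, 10.

0, 2, 5, 8, 10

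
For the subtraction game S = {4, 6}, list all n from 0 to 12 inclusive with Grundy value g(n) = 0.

Compute g(0), g(1), … for moves {4, 6}:
k:     0  1  2  3  4  5  6  7  8  9 10 11 12
g(k):  0  0  0  0  1  1  1  1  2  2  0  0  0
The P-positions (g = 0) in 0..12 are 0, 1, 2, 3, 10, 11, 12.

0, 1, 2, 3, 10, 11, 12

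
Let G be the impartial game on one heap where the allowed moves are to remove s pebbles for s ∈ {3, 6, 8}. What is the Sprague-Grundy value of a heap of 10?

3

Build the Grundy sequence with g(k) = mex{g(k−s) : s ∈ {3, 6, 8}, s ≤ k}:
g(0) = mex{} = 0
g(1) = mex{} = 0
g(2) = mex{} = 0
g(3) = mex{0} = 1
g(4) = mex{0} = 1
g(5) = mex{0} = 1
g(6) = mex{0,1} = 2
g(7) = mex{0,1} = 2
g(8) = mex{0,1} = 2
g(9) = mex{0,1,2} = 3
g(10) = mex{0,1,2} = 3
So g(10) = 3.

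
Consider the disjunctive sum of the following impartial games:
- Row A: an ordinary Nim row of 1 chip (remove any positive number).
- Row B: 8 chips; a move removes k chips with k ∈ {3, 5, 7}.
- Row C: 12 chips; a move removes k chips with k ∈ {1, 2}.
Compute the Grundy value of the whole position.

Row A is a plain Nim row of size 1, so its Grundy value is 1.
Grundy values for row B (subtraction set {3, 5, 7}):
k:     0  1  2  3  4  5  6  7  8
g(k):  0  0  0  1  1  1  2  2  2
So g(8) = 2.
Grundy values for row C (subtraction set {1, 2}):
k:     0  1  2  3  4  5  6  7  8  9 10 11 12
g(k):  0  1  2  0  1  2  0  1  2  0  1  2  0
So g(12) = 0.
By the Sprague-Grundy theorem, the Grundy value of a sum of independent games is the XOR of the component values.
Combined value = 1 ⊕ 2 ⊕ 0 = 3.

3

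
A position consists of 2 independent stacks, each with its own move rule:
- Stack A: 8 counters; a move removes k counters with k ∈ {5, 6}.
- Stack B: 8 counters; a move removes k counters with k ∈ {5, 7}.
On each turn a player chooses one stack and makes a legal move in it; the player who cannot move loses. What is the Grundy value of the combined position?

0

Build the Grundy sequence for stack A with g(k) = mex{g(k−s) : s ∈ {5, 6}, s ≤ k}:
k:     0  1  2  3  4  5  6  7  8
g(k):  0  0  0  0  0  1  1  1  1
So g(8) = 1.
Grundy values for stack B (subtraction set {5, 7}):
g(0) = mex{} = 0
g(1) = mex{} = 0
g(2) = mex{} = 0
g(3) = mex{} = 0
g(4) = mex{} = 0
g(5) = mex{0} = 1
g(6) = mex{0} = 1
g(7) = mex{0} = 1
g(8) = mex{0} = 1
So g(8) = 1.
The value of a disjunctive sum is the nim-sum of the parts.
Combined value = 1 XOR 1 = 0.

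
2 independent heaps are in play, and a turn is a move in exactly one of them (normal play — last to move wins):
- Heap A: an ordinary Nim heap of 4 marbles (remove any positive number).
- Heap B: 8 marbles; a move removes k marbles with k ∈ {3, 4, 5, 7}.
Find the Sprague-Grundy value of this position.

Heap A is a plain Nim heap of size 4, so its Grundy value is 4.
For heap B, compute g(0), g(1), … with moves {3, 4, 5, 7}:
k:     0  1  2  3  4  5  6  7  8
g(k):  0  0  0  1  1  1  2  2  2
So g(8) = 2.
By the Sprague-Grundy theorem, the Grundy value of a sum of independent games is the XOR of the component values.
Combined value = 4 XOR 2 = 6.

6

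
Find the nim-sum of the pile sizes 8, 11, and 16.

Compute the nim-sum pairwise:
8 ⊕ 11 = 3
3 ⊕ 16 = 19

19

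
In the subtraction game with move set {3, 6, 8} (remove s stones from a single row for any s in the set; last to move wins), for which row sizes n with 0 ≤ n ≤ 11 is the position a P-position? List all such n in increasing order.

0, 1, 2, 11

Grundy values for subtraction set {3, 6, 8}:
k:     0  1  2  3  4  5  6  7  8  9 10 11
g(k):  0  0  0  1  1  1  2  2  2  3  3  0
The P-positions (g = 0) in 0..11 are 0, 1, 2, 11.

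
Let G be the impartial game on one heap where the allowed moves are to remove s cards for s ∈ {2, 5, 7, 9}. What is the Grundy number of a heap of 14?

1

Build the Grundy sequence with g(k) = mex{g(k−s) : s ∈ {2, 5, 7, 9}, s ≤ k}:
g(0) = mex{} = 0
g(1) = mex{} = 0
g(2) = mex{0} = 1
g(3) = mex{0} = 1
g(4) = mex{1} = 0
g(5) = mex{0,1} = 2
g(6) = mex{0} = 1
g(7) = mex{0,1,2} = 3
g(8) = mex{0,1} = 2
g(9) = mex{0,1,3} = 2
g(10) = mex{0,1,2} = 3
g(11) = mex{0,1,2} = 3
g(12) = mex{1,2,3} = 0
g(13) = mex{0,1,2,3} = 4
g(14) = mex{0,2,3} = 1
So g(14) = 1.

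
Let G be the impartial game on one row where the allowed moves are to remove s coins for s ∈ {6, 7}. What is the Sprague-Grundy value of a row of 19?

1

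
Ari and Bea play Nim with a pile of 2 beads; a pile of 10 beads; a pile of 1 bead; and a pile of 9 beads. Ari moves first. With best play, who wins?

Nim-sum: 2 ⊕ 10 ⊕ 1 ⊕ 9 = 0.
The nim-sum is 0, so this is a P-position: the player to move is in a losing position under optimal play; Ari is about to move from it and so loses — Bea wins.

Bea wins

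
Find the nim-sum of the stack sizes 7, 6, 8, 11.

2

Bitwise XOR of the heap sizes:
  0111  (7)
  0110  (6)
  1000  (8)
  1011  (11)
  ----
  0010  (2)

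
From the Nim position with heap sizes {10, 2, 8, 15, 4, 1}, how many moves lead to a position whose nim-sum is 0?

3

Compute the nim-sum pairwise:
10 XOR 2 = 8
8 XOR 8 = 0
0 XOR 15 = 15
15 XOR 4 = 11
11 XOR 1 = 10
The overall nim-sum is X = 10. A heap of size p has a winning move iff p XOR X < p (reduce it to p XOR X).
  10: 10 XOR 10 = 0 < 10 — winning move (to 0).
  2: 2 XOR 10 = 8 ≥ 2 — no move.
  8: 8 XOR 10 = 2 < 8 — winning move (to 2).
  15: 15 XOR 10 = 5 < 15 — winning move (to 5).
  4: 4 XOR 10 = 14 ≥ 4 — no move.
  1: 1 XOR 10 = 11 ≥ 1 — no move.
That gives 3 winning moves.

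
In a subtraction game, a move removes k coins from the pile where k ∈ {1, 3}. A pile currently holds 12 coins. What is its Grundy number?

0

Grundy values for subtraction set {1, 3}:
g(0) = mex{} = 0
g(1) = mex{0} = 1
g(2) = mex{1} = 0
g(3) = mex{0} = 1
g(4) = mex{1} = 0
g(5) = mex{0} = 1
g(6) = mex{1} = 0
g(7) = mex{0} = 1
g(8) = mex{1} = 0
g(9) = mex{0} = 1
g(10) = mex{1} = 0
g(11) = mex{0} = 1
g(12) = mex{1} = 0
So g(12) = 0.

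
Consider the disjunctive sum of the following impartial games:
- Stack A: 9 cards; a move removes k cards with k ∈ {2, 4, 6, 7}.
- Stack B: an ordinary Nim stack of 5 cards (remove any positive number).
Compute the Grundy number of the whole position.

For stack A, compute g(0), g(1), … with moves {2, 4, 6, 7}:
g(0) = mex{} = 0
g(1) = mex{} = 0
g(2) = mex{0} = 1
g(3) = mex{0} = 1
g(4) = mex{0,1} = 2
g(5) = mex{0,1} = 2
g(6) = mex{0,1,2} = 3
g(7) = mex{0,1,2} = 3
g(8) = mex{0,1,2,3} = 4
g(9) = mex{1,2,3} = 0
So g(9) = 0.
Stack B is a plain Nim stack of size 5, so its Grundy value is 5.
The value of a disjunctive sum is the nim-sum of the parts.
Combined value = 0 ⊕ 5 = 5.

5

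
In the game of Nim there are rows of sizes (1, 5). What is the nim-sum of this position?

Nim-sum: 1 ⊕ 5 = 4.

4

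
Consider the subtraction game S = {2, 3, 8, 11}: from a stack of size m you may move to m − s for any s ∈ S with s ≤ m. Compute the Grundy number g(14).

2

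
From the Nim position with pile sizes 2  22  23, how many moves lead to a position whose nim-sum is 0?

Nim-sum: 2 ⊕ 22 ⊕ 23 = 3.
The overall nim-sum is X = 3. A pile of size p has a winning move iff p XOR X < p (reduce it to p XOR X).
  2: 2 XOR 3 = 1 < 2 — winning move (to 1).
  22: 22 XOR 3 = 21 < 22 — winning move (to 21).
  23: 23 XOR 3 = 20 < 23 — winning move (to 20).
That gives 3 winning moves.

3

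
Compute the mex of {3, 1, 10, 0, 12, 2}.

The values 0, 1, 2, 3 are all present; 4 is the first non-negative integer missing from the set.

4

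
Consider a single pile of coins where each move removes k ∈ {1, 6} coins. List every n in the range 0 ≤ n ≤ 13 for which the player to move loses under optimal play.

0, 2, 4, 7, 9, 11

Build the Grundy sequence with g(k) = mex{g(k−s) : s ∈ {1, 6}, s ≤ k}:
g(0) = mex{} = 0
g(1) = mex{0} = 1
g(2) = mex{1} = 0
g(3) = mex{0} = 1
g(4) = mex{1} = 0
g(5) = mex{0} = 1
g(6) = mex{0,1} = 2
g(7) = mex{1,2} = 0
g(8) = mex{0} = 1
g(9) = mex{1} = 0
g(10) = mex{0} = 1
g(11) = mex{1} = 0
g(12) = mex{0,2} = 1
g(13) = mex{0,1} = 2
The P-positions (g = 0) in 0..13 are 0, 2, 4, 7, 9, 11.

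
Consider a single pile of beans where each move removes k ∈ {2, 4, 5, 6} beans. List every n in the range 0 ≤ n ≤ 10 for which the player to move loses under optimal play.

Build the Grundy sequence with g(k) = mex{g(k−s) : s ∈ {2, 4, 5, 6}, s ≤ k}:
g(0) = mex{} = 0
g(1) = mex{} = 0
g(2) = mex{0} = 1
g(3) = mex{0} = 1
g(4) = mex{0,1} = 2
g(5) = mex{0,1} = 2
g(6) = mex{0,1,2} = 3
g(7) = mex{0,1,2} = 3
g(8) = mex{1,2,3} = 0
g(9) = mex{1,2,3} = 0
g(10) = mex{0,2,3} = 1
The P-positions (g = 0) in 0..10 are 0, 1, 8, 9.

0, 1, 8, 9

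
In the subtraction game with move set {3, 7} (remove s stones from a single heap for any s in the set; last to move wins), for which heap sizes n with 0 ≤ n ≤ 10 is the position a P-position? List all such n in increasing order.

0, 1, 2, 6, 10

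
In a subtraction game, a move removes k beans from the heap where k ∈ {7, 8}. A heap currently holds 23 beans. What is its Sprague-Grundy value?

Compute g(0), g(1), … for moves {7, 8}:
k:     0  1  2  3  4  5  6  7  8  9 10 11 12 13 14 15 16 17 18 19 20 21 22 23
g(k):  0  0  0  0  0  0  0  1  1  1  1  1  1  1  2  0  0  0  0  0  0  0  1  1
So g(23) = 1.

1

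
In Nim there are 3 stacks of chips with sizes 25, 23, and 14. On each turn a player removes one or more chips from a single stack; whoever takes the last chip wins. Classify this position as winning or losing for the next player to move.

Losing position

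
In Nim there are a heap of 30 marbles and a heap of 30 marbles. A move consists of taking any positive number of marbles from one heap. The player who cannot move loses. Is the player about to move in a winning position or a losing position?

Compute the nim-sum pairwise:
30 ^ 30 = 0
The nim-sum is 0, so this is a P-position: the player to move is in a losing position under optimal play.

Losing position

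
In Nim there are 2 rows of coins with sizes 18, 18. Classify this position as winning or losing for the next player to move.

Write each in binary and XOR column by column:
  10010  (18)
  10010  (18)
  -----
  00000  (0)
The nim-sum is 0, so this is a P-position: the player to move is in a losing position under optimal play.

Losing position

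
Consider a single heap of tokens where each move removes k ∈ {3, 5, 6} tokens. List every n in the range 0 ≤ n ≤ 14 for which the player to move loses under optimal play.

0, 1, 2, 9, 10, 11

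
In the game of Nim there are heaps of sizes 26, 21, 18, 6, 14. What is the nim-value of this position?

21

Nim-sum: 26 ^ 21 ^ 18 ^ 6 ^ 14 = 21.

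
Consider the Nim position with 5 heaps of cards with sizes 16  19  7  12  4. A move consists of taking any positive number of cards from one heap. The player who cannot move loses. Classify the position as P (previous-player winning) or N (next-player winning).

N-position

Bitwise XOR of the heap sizes:
  10000  (16)
  10011  (19)
  00111  (7)
  01100  (12)
  00100  (4)
  -----
  01100  (12)
The nim-sum is 12 ≠ 0, so this is an N-position: the player to move can win.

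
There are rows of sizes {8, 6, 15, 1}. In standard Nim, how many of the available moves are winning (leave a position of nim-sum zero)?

In binary:
  1000  (8)
  0110  (6)
  1111  (15)
  0001  (1)
  ----
  0000  (0)
The nim-sum is already 0, so every move leaves a nonzero nim-sum — there are no winning moves.

0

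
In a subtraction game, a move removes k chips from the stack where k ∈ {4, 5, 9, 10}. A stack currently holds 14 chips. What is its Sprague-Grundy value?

Build the Grundy sequence with g(k) = mex{g(k−s) : s ∈ {4, 5, 9, 10}, s ≤ k}:
k:     0  1  2  3  4  5  6  7  8  9 10 11 12 13 14
g(k):  0  0  0  0  1  1  1  1  2  2  2  2  3  3  0
So g(14) = 0.

0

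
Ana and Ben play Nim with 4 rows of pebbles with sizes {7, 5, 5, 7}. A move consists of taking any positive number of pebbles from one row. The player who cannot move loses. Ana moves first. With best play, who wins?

Nim-sum: 7 XOR 5 XOR 5 XOR 7 = 0.
The nim-sum is 0, so this is a P-position: the player to move is in a losing position under optimal play; Ana is about to move from it and so loses — Ben wins.

Ben wins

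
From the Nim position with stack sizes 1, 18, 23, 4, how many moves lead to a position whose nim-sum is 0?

0

Nim-sum: 1 ^ 18 ^ 23 ^ 4 = 0.
The nim-sum is already 0, so every move leaves a nonzero nim-sum — there are no winning moves.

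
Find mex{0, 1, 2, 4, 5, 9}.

The values 0, 1, 2 are all present; 3 is the first non-negative integer missing from the set.

3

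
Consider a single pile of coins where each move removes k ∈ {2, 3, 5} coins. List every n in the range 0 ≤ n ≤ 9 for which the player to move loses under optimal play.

0, 1, 7, 8

Build the Grundy sequence with g(k) = mex{g(k−s) : s ∈ {2, 3, 5}, s ≤ k}:
k:     0  1  2  3  4  5  6  7  8  9
g(k):  0  0  1  1  2  2  3  0  0  1
The P-positions (g = 0) in 0..9 are 0, 1, 7, 8.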